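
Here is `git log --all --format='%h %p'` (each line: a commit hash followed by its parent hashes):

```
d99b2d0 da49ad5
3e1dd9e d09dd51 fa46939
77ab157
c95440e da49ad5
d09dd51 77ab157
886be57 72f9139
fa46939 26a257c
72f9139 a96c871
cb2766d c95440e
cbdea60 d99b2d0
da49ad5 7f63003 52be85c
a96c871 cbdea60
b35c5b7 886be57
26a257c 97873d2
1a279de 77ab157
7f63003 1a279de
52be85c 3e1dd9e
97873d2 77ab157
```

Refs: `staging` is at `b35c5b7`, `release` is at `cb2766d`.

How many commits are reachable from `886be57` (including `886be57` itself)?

15

Walking parent pointers from 886be57: reachable set = {1a279de, 26a257c, 3e1dd9e, 52be85c, 72f9139, 77ab157, 7f63003, 886be57, 97873d2, a96c871, cbdea60, d09dd51, d99b2d0, da49ad5, fa46939}.
That is 15 commits.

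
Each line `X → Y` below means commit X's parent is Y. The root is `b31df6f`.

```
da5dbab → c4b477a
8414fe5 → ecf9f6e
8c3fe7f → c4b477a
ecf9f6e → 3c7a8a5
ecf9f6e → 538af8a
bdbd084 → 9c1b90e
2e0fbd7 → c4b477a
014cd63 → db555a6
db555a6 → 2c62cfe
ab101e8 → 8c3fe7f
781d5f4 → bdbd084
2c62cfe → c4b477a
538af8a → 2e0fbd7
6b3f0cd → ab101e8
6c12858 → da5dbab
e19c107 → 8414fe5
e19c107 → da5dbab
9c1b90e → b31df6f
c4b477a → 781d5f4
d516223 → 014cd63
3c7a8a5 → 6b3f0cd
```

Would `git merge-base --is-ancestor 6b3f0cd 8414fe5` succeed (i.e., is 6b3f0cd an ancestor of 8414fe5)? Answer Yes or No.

Yes

Ancestors of 8414fe5 (commits reachable by following parents): {2e0fbd7, 3c7a8a5, 538af8a, 6b3f0cd, 781d5f4, 8414fe5, 8c3fe7f, 9c1b90e, ab101e8, b31df6f, bdbd084, c4b477a, ecf9f6e}.
6b3f0cd is in that set, so it is an ancestor of 8414fe5.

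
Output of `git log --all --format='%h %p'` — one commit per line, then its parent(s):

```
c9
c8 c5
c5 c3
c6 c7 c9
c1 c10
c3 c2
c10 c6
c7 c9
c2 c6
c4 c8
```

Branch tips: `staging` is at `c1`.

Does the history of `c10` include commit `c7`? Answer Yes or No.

Ancestors of c10 (commits reachable by following parents): {c10, c6, c7, c9}.
c7 is in that set, so it is an ancestor of c10.

Yes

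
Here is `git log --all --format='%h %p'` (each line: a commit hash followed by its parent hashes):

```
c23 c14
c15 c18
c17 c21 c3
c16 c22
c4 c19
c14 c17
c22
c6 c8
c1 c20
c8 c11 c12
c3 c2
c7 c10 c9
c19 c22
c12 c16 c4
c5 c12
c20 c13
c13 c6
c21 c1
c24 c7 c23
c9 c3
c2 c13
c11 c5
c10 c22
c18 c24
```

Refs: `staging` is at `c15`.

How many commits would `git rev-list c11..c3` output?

Reachable from c3: {c11, c12, c13, c16, c19, c2, c22, c3, c4, c5, c6, c8}.
Reachable from c11: {c11, c12, c16, c19, c22, c4, c5}.
In c3's history but not c11's: {c13, c2, c3, c6, c8} — 5 commits.

5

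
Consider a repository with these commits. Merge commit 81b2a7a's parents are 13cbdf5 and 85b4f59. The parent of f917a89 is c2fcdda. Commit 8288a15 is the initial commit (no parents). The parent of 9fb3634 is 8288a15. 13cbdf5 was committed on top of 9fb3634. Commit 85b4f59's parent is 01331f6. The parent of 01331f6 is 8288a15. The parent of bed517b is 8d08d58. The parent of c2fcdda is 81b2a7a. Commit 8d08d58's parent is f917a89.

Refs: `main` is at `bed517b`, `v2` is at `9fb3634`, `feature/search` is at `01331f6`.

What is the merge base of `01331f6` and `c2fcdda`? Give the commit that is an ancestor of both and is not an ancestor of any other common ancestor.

Ancestors of 01331f6: {01331f6, 8288a15}.
Ancestors of c2fcdda: {01331f6, 13cbdf5, 81b2a7a, 8288a15, 85b4f59, 9fb3634, c2fcdda}.
Common ancestors: {01331f6, 8288a15}.
Among these, 01331f6 is not an ancestor of any other common ancestor — it is the merge base.

01331f6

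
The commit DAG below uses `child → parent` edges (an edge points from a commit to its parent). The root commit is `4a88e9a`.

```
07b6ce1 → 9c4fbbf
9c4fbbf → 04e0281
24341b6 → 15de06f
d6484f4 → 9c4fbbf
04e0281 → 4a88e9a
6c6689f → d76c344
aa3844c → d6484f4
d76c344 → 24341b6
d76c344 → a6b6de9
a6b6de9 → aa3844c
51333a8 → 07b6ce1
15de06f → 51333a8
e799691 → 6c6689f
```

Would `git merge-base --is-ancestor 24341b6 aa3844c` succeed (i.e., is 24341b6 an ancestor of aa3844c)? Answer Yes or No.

No

Ancestors of aa3844c: {04e0281, 4a88e9a, 9c4fbbf, aa3844c, d6484f4}.
24341b6 is not in that set, so it is not an ancestor of aa3844c.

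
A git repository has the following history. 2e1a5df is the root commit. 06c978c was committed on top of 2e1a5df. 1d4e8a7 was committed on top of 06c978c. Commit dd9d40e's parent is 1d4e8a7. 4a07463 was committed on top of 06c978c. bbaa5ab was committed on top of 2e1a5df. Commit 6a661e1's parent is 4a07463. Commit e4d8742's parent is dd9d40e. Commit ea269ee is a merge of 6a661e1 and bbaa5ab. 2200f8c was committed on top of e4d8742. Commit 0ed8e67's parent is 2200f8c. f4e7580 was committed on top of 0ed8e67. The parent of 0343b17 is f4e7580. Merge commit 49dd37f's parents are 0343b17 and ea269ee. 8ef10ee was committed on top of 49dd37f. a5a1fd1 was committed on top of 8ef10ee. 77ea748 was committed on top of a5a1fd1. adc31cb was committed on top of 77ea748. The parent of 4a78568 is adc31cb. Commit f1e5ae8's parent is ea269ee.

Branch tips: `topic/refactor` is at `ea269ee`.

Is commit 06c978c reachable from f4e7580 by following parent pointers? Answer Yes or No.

Ancestors of f4e7580 (commits reachable by following parents): {06c978c, 0ed8e67, 1d4e8a7, 2200f8c, 2e1a5df, dd9d40e, e4d8742, f4e7580}.
06c978c is in that set, so it is an ancestor of f4e7580.

Yes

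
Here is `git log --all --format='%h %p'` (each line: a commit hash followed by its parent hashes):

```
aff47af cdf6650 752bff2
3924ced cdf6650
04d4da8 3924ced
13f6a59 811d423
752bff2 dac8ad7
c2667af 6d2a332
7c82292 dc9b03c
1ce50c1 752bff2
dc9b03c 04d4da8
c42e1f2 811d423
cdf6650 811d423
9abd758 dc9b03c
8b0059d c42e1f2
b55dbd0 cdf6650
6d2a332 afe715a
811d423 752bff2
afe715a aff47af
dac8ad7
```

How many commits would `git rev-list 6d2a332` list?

7

Walking parent pointers from 6d2a332: reachable set = {6d2a332, 752bff2, 811d423, afe715a, aff47af, cdf6650, dac8ad7}.
That is 7 commits.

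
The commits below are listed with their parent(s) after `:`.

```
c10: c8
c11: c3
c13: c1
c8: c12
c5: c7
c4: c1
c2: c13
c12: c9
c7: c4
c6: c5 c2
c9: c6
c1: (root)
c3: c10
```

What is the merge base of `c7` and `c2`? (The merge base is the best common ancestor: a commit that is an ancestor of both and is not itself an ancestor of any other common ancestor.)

Ancestors of c7: {c1, c4, c7}.
Ancestors of c2: {c1, c13, c2}.
Common ancestors: {c1}.
The only common ancestor is c1, so it is the merge base.

c1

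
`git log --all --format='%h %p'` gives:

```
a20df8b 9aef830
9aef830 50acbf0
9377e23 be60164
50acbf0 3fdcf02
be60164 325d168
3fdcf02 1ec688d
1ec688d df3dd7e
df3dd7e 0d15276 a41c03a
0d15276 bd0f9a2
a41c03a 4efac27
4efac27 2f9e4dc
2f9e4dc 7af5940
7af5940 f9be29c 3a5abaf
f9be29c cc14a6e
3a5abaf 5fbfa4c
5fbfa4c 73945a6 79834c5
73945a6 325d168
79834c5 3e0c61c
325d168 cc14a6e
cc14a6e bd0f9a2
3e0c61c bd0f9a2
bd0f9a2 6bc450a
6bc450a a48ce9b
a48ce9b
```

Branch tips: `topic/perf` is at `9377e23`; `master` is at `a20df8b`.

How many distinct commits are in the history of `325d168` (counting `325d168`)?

Walking parent pointers from 325d168: reachable set = {325d168, 6bc450a, a48ce9b, bd0f9a2, cc14a6e}.
That is 5 commits.

5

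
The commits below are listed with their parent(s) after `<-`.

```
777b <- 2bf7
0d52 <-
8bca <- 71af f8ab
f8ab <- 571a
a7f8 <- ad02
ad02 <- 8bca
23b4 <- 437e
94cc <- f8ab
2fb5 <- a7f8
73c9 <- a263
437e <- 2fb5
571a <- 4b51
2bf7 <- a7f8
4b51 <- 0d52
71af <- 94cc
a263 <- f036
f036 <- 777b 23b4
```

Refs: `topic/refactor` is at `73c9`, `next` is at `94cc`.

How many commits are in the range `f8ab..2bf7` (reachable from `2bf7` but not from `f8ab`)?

Reachable from 2bf7: {0d52, 2bf7, 4b51, 571a, 71af, 8bca, 94cc, a7f8, ad02, f8ab}.
Reachable from f8ab: {0d52, 4b51, 571a, f8ab}.
In 2bf7's history but not f8ab's: {2bf7, 71af, 8bca, 94cc, a7f8, ad02} — 6 commits.

6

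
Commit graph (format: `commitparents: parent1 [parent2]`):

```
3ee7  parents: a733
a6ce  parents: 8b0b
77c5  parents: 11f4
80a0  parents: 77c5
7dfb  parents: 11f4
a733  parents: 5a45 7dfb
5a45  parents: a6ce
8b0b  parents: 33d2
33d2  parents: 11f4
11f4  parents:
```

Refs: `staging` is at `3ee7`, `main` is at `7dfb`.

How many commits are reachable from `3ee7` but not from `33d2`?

Reachable from 3ee7: {11f4, 33d2, 3ee7, 5a45, 7dfb, 8b0b, a6ce, a733}.
Reachable from 33d2: {11f4, 33d2}.
In 3ee7's history but not 33d2's: {3ee7, 5a45, 7dfb, 8b0b, a6ce, a733} — 6 commits.

6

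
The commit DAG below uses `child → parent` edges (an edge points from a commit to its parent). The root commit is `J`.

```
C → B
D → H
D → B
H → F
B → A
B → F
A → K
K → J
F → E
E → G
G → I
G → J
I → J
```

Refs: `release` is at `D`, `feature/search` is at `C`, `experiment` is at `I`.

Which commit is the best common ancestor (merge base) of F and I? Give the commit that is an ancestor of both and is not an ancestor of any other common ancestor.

I

Ancestors of F: {E, F, G, I, J}.
Ancestors of I: {I, J}.
Common ancestors: {I, J}.
Among these, I is not an ancestor of any other common ancestor — it is the merge base.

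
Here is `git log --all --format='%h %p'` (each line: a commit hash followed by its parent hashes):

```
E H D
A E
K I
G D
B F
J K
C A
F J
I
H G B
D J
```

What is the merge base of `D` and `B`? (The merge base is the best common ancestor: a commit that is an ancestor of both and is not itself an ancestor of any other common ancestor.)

J

Ancestors of D: {D, I, J, K}.
Ancestors of B: {B, F, I, J, K}.
Common ancestors: {I, J, K}.
Among these, J is not an ancestor of any other common ancestor — it is the merge base.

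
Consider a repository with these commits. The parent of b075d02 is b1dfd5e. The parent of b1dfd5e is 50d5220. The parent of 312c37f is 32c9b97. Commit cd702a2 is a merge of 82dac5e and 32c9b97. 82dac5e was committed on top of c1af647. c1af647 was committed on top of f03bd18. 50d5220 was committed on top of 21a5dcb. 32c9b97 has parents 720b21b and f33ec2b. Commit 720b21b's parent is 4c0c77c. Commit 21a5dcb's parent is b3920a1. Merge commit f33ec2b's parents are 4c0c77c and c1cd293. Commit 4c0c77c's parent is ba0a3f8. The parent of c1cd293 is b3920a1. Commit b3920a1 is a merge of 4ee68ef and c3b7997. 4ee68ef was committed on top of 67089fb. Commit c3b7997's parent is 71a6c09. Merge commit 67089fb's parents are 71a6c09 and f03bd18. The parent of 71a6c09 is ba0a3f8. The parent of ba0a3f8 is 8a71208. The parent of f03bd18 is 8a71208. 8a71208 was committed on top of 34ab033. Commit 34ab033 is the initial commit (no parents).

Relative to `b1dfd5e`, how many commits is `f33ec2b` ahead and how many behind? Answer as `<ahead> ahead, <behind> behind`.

3 ahead, 3 behind

Reachable from f33ec2b: {34ab033, 4c0c77c, 4ee68ef, 67089fb, 71a6c09, 8a71208, b3920a1, ba0a3f8, c1cd293, c3b7997, f03bd18, f33ec2b}.
Reachable from b1dfd5e: {21a5dcb, 34ab033, 4ee68ef, 50d5220, 67089fb, 71a6c09, 8a71208, b1dfd5e, b3920a1, ba0a3f8, c3b7997, f03bd18}.
Only in f33ec2b's history (ahead): {4c0c77c, c1cd293, f33ec2b} — 3.
Only in b1dfd5e's history (behind): {21a5dcb, 50d5220, b1dfd5e} — 3.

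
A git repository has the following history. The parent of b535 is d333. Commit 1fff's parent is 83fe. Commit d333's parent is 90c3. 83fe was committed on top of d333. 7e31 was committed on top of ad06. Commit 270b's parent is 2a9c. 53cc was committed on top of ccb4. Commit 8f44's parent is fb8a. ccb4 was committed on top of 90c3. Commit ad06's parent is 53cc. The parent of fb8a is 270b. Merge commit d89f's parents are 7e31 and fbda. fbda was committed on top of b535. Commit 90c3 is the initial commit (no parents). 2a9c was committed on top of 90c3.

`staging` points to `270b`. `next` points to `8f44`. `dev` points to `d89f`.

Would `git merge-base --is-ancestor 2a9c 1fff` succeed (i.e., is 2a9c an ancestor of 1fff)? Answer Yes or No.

Ancestors of 1fff: {1fff, 83fe, 90c3, d333}.
2a9c is not in that set, so it is not an ancestor of 1fff.

No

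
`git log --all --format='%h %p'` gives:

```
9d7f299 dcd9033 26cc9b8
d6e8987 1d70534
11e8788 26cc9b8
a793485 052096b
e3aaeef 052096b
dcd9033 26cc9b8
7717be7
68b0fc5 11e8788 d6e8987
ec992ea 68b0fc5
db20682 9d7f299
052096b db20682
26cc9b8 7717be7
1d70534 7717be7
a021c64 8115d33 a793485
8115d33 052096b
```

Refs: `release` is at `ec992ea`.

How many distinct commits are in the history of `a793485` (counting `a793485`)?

Walking parent pointers from a793485: reachable set = {052096b, 26cc9b8, 7717be7, 9d7f299, a793485, db20682, dcd9033}.
That is 7 commits.

7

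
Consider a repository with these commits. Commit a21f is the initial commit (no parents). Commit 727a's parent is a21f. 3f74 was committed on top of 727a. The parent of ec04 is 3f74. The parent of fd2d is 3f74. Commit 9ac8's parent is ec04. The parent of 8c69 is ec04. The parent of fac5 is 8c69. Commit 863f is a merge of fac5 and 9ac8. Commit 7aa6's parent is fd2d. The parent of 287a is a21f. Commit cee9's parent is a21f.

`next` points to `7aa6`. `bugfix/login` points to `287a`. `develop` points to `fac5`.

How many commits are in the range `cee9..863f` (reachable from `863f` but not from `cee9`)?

7

Reachable from 863f: {3f74, 727a, 863f, 8c69, 9ac8, a21f, ec04, fac5}.
Reachable from cee9: {a21f, cee9}.
In 863f's history but not cee9's: {3f74, 727a, 863f, 8c69, 9ac8, ec04, fac5} — 7 commits.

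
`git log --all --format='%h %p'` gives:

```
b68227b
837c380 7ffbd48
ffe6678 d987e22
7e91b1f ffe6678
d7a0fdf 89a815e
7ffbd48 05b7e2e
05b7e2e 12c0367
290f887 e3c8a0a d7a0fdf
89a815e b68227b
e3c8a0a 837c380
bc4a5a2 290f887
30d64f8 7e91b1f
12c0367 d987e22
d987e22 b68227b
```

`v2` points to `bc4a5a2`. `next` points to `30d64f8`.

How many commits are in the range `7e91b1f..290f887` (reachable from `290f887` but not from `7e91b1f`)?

8

Reachable from 290f887: {05b7e2e, 12c0367, 290f887, 7ffbd48, 837c380, 89a815e, b68227b, d7a0fdf, d987e22, e3c8a0a}.
Reachable from 7e91b1f: {7e91b1f, b68227b, d987e22, ffe6678}.
In 290f887's history but not 7e91b1f's: {05b7e2e, 12c0367, 290f887, 7ffbd48, 837c380, 89a815e, d7a0fdf, e3c8a0a} — 8 commits.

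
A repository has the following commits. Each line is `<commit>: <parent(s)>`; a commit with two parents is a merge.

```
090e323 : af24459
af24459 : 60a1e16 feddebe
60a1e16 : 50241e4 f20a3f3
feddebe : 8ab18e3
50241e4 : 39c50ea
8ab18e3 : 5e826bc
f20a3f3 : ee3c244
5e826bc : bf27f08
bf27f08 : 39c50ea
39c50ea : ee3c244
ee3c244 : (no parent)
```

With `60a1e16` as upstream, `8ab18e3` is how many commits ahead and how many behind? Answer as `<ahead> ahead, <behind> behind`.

Reachable from 8ab18e3: {39c50ea, 5e826bc, 8ab18e3, bf27f08, ee3c244}.
Reachable from 60a1e16: {39c50ea, 50241e4, 60a1e16, ee3c244, f20a3f3}.
Only in 8ab18e3's history (ahead): {5e826bc, 8ab18e3, bf27f08} — 3.
Only in 60a1e16's history (behind): {50241e4, 60a1e16, f20a3f3} — 3.

3 ahead, 3 behind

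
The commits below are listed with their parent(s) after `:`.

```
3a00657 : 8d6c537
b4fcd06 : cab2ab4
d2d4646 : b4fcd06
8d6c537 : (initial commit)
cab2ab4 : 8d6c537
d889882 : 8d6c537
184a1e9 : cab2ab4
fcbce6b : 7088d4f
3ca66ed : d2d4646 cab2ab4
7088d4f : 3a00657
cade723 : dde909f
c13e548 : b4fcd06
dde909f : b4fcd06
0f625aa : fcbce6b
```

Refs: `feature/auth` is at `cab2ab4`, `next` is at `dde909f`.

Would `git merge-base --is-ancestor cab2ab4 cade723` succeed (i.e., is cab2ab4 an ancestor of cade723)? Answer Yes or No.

Ancestors of cade723 (commits reachable by following parents): {8d6c537, b4fcd06, cab2ab4, cade723, dde909f}.
cab2ab4 is in that set, so it is an ancestor of cade723.

Yes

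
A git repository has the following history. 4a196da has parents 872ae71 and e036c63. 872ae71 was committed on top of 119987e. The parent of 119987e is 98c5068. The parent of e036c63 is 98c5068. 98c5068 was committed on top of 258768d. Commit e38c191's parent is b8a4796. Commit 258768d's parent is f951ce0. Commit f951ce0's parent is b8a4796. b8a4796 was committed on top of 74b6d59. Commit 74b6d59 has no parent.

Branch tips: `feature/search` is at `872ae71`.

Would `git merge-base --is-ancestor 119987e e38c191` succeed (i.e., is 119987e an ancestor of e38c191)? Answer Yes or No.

Ancestors of e38c191: {74b6d59, b8a4796, e38c191}.
119987e is not in that set, so it is not an ancestor of e38c191.

No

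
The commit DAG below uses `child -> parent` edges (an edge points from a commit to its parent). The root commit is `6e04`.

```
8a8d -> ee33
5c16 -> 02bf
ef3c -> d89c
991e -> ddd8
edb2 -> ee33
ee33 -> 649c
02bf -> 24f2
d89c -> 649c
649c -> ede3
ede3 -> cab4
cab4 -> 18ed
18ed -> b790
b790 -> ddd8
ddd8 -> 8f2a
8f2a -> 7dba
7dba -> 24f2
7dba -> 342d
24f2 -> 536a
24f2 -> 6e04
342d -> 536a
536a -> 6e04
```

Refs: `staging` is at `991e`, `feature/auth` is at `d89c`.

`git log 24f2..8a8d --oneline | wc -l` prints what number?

Reachable from 8a8d: {18ed, 24f2, 342d, 536a, 649c, 6e04, 7dba, 8a8d, 8f2a, b790, cab4, ddd8, ede3, ee33}.
Reachable from 24f2: {24f2, 536a, 6e04}.
In 8a8d's history but not 24f2's: {18ed, 342d, 649c, 7dba, 8a8d, 8f2a, b790, cab4, ddd8, ede3, ee33} — 11 commits.

11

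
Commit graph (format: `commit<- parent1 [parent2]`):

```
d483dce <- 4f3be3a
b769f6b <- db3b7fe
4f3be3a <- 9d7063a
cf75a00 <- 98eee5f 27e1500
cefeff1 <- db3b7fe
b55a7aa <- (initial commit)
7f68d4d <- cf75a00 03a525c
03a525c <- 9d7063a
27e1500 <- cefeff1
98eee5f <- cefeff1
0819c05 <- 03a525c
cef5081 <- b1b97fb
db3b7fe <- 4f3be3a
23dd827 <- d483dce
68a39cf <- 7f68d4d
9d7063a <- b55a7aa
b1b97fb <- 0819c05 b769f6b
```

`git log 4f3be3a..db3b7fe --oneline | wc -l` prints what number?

1

Reachable from db3b7fe: {4f3be3a, 9d7063a, b55a7aa, db3b7fe}.
Reachable from 4f3be3a: {4f3be3a, 9d7063a, b55a7aa}.
In db3b7fe's history but not 4f3be3a's: {db3b7fe} — 1 commit.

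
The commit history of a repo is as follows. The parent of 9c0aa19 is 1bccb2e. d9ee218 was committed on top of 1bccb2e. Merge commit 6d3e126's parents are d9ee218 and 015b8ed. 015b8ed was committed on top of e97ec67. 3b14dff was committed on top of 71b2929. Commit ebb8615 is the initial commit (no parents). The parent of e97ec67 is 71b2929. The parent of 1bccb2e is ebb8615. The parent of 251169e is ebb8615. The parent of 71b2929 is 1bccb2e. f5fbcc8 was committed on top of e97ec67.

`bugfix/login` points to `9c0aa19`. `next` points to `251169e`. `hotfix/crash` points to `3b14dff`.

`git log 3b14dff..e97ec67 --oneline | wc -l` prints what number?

1

Reachable from e97ec67: {1bccb2e, 71b2929, e97ec67, ebb8615}.
Reachable from 3b14dff: {1bccb2e, 3b14dff, 71b2929, ebb8615}.
In e97ec67's history but not 3b14dff's: {e97ec67} — 1 commit.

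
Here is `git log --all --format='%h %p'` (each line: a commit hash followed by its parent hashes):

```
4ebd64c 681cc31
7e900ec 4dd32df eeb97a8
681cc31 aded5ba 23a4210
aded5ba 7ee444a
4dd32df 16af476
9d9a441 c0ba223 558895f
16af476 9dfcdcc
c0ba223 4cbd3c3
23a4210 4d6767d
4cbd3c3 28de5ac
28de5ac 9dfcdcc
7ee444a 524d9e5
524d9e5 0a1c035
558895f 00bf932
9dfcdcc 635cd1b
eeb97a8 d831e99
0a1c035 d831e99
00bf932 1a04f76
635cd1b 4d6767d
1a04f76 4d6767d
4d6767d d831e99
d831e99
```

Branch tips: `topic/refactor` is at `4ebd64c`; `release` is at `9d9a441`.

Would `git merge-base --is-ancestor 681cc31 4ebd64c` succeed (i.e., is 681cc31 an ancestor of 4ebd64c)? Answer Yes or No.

Ancestors of 4ebd64c (commits reachable by following parents): {0a1c035, 23a4210, 4d6767d, 4ebd64c, 524d9e5, 681cc31, 7ee444a, aded5ba, d831e99}.
681cc31 is in that set, so it is an ancestor of 4ebd64c.

Yes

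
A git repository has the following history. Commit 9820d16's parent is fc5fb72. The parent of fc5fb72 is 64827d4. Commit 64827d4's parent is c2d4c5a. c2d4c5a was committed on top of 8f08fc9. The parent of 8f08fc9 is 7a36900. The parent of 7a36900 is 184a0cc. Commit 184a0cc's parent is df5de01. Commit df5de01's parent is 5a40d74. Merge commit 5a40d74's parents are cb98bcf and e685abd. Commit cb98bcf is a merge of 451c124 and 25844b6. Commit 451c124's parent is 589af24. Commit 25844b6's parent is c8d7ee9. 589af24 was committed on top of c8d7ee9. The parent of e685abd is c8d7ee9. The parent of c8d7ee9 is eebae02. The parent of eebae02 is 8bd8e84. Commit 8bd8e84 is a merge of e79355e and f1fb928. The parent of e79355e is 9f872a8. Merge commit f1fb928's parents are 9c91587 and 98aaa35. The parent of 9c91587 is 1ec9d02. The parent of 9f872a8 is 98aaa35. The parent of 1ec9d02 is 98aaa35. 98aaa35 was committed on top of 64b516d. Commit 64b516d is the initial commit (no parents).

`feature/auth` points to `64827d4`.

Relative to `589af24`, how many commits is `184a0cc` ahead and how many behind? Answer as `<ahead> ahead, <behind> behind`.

7 ahead, 0 behind

Reachable from 184a0cc: {184a0cc, 1ec9d02, 25844b6, 451c124, 589af24, 5a40d74, 64b516d, 8bd8e84, 98aaa35, 9c91587, 9f872a8, c8d7ee9, cb98bcf, df5de01, e685abd, e79355e, eebae02, f1fb928}.
Reachable from 589af24: {1ec9d02, 589af24, 64b516d, 8bd8e84, 98aaa35, 9c91587, 9f872a8, c8d7ee9, e79355e, eebae02, f1fb928}.
Only in 184a0cc's history (ahead): {184a0cc, 25844b6, 451c124, 5a40d74, cb98bcf, df5de01, e685abd} — 7.
Only in 589af24's history (behind): {} — 0.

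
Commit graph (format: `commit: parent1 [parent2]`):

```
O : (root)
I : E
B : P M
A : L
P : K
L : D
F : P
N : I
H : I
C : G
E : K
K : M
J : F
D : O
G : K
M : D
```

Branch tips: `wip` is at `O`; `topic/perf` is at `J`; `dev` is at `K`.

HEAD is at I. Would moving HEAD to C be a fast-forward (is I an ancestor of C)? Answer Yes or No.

A fast-forward from I to C is possible iff I is an ancestor of C.
Ancestors of C: {C, D, G, K, M, O}.
I is not among them, so fast-forward is not possible.

No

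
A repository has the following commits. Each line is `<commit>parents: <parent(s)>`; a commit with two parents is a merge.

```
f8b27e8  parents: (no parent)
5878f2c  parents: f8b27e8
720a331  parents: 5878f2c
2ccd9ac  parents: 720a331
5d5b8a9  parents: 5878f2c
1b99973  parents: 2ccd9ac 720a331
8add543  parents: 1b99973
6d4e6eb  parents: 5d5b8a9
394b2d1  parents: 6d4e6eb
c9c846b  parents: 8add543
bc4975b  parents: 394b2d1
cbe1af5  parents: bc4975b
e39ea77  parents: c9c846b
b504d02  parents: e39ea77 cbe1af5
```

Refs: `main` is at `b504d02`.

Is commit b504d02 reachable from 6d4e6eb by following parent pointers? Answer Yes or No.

No

Ancestors of 6d4e6eb: {5878f2c, 5d5b8a9, 6d4e6eb, f8b27e8}.
b504d02 is not in that set, so it is not an ancestor of 6d4e6eb.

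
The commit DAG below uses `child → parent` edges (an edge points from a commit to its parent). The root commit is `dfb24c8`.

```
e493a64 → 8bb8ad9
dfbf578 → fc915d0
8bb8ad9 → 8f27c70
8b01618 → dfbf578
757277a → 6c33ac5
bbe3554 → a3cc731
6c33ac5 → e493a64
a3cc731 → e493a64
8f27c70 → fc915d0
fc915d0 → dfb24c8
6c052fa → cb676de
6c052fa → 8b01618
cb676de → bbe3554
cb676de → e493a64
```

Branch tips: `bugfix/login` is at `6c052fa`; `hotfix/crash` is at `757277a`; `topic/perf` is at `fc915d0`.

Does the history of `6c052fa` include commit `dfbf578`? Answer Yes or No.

Yes

Ancestors of 6c052fa (commits reachable by following parents): {6c052fa, 8b01618, 8bb8ad9, 8f27c70, a3cc731, bbe3554, cb676de, dfb24c8, dfbf578, e493a64, fc915d0}.
dfbf578 is in that set, so it is an ancestor of 6c052fa.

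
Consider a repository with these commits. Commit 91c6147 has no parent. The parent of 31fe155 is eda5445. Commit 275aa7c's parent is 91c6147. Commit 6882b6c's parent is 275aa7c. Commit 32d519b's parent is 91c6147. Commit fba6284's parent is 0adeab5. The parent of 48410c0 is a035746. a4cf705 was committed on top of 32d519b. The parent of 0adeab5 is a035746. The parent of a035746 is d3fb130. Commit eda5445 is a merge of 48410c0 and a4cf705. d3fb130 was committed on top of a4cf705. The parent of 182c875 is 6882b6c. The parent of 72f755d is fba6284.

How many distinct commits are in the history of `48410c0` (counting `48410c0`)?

Walking parent pointers from 48410c0: reachable set = {32d519b, 48410c0, 91c6147, a035746, a4cf705, d3fb130}.
That is 6 commits.

6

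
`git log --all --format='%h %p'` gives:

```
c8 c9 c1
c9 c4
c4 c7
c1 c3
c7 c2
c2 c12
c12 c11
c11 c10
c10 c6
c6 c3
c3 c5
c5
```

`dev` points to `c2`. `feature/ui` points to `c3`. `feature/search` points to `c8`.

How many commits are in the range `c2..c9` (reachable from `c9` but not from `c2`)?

3

Reachable from c9: {c10, c11, c12, c2, c3, c4, c5, c6, c7, c9}.
Reachable from c2: {c10, c11, c12, c2, c3, c5, c6}.
In c9's history but not c2's: {c4, c7, c9} — 3 commits.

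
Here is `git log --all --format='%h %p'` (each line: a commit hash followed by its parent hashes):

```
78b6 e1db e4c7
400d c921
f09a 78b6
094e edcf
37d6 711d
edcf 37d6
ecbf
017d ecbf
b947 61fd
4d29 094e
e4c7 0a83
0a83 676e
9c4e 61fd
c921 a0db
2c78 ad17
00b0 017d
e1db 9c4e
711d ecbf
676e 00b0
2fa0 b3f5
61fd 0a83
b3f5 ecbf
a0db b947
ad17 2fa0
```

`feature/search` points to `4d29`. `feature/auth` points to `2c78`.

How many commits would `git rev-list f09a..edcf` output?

3

Reachable from edcf: {37d6, 711d, ecbf, edcf}.
Reachable from f09a: {00b0, 017d, 0a83, 61fd, 676e, 78b6, 9c4e, e1db, e4c7, ecbf, f09a}.
In edcf's history but not f09a's: {37d6, 711d, edcf} — 3 commits.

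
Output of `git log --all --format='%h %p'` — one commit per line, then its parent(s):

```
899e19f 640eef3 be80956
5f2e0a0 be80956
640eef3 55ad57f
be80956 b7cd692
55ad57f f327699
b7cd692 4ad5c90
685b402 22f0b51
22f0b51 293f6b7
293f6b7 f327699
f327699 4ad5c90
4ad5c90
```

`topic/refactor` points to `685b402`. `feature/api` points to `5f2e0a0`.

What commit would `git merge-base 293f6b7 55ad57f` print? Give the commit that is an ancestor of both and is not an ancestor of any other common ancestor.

f327699

Ancestors of 293f6b7: {293f6b7, 4ad5c90, f327699}.
Ancestors of 55ad57f: {4ad5c90, 55ad57f, f327699}.
Common ancestors: {4ad5c90, f327699}.
Among these, f327699 is not an ancestor of any other common ancestor — it is the merge base.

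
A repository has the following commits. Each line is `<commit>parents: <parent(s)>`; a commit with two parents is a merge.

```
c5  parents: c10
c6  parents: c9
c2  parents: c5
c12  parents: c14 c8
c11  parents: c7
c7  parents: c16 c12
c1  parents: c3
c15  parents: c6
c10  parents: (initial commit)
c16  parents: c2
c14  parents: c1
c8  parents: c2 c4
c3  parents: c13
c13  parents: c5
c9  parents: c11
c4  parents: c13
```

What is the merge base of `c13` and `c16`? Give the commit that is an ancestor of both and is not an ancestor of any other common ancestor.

c5

Ancestors of c13: {c10, c13, c5}.
Ancestors of c16: {c10, c16, c2, c5}.
Common ancestors: {c10, c5}.
Among these, c5 is not an ancestor of any other common ancestor — it is the merge base.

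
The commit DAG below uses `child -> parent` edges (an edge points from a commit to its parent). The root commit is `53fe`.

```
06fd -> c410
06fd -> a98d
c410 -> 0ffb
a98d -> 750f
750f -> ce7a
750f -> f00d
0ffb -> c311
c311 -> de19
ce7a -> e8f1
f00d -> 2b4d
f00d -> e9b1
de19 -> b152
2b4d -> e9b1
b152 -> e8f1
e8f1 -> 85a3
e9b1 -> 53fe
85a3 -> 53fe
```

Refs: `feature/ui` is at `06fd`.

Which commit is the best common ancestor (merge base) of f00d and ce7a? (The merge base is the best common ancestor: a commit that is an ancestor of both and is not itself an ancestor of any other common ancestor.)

Ancestors of f00d: {2b4d, 53fe, e9b1, f00d}.
Ancestors of ce7a: {53fe, 85a3, ce7a, e8f1}.
Common ancestors: {53fe}.
The only common ancestor is 53fe, so it is the merge base.

53fe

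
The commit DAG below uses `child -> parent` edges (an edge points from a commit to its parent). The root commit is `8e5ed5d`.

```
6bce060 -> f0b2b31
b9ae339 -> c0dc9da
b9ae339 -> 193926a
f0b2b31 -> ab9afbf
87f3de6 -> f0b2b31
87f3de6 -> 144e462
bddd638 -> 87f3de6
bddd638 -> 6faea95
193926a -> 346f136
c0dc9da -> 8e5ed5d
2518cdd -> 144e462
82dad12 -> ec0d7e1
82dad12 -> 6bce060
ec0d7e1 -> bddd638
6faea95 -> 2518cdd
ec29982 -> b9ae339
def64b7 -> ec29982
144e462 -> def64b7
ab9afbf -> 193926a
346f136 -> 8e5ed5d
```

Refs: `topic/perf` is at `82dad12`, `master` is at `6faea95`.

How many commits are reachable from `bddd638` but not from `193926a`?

11

Reachable from bddd638: {144e462, 193926a, 2518cdd, 346f136, 6faea95, 87f3de6, 8e5ed5d, ab9afbf, b9ae339, bddd638, c0dc9da, def64b7, ec29982, f0b2b31}.
Reachable from 193926a: {193926a, 346f136, 8e5ed5d}.
In bddd638's history but not 193926a's: {144e462, 2518cdd, 6faea95, 87f3de6, ab9afbf, b9ae339, bddd638, c0dc9da, def64b7, ec29982, f0b2b31} — 11 commits.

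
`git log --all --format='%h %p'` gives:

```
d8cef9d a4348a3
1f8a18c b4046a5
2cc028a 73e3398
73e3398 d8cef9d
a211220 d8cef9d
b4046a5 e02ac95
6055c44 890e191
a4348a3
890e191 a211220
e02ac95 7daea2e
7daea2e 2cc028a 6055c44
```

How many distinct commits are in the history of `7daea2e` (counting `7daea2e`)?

8

Walking parent pointers from 7daea2e: reachable set = {2cc028a, 6055c44, 73e3398, 7daea2e, 890e191, a211220, a4348a3, d8cef9d}.
That is 8 commits.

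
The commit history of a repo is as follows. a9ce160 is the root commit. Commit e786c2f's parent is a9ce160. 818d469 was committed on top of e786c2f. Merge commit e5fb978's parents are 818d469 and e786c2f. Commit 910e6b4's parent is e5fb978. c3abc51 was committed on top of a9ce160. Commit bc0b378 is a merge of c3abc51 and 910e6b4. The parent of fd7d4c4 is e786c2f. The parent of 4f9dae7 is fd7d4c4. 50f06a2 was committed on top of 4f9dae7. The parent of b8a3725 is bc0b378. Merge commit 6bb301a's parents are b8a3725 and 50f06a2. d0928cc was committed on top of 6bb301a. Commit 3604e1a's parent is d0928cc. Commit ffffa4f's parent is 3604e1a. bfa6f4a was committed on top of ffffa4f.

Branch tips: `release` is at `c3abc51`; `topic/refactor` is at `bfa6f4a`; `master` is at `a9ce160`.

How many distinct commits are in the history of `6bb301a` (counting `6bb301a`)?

Walking parent pointers from 6bb301a: reachable set = {4f9dae7, 50f06a2, 6bb301a, 818d469, 910e6b4, a9ce160, b8a3725, bc0b378, c3abc51, e5fb978, e786c2f, fd7d4c4}.
That is 12 commits.

12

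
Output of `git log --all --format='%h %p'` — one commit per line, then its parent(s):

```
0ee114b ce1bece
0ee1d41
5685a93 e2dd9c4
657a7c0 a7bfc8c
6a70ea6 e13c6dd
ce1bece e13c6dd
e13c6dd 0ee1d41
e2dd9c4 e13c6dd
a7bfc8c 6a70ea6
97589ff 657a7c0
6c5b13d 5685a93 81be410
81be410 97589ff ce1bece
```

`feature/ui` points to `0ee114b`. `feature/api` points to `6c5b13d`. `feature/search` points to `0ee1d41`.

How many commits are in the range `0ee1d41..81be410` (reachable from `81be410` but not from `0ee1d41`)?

7

Reachable from 81be410: {0ee1d41, 657a7c0, 6a70ea6, 81be410, 97589ff, a7bfc8c, ce1bece, e13c6dd}.
Reachable from 0ee1d41: {0ee1d41}.
In 81be410's history but not 0ee1d41's: {657a7c0, 6a70ea6, 81be410, 97589ff, a7bfc8c, ce1bece, e13c6dd} — 7 commits.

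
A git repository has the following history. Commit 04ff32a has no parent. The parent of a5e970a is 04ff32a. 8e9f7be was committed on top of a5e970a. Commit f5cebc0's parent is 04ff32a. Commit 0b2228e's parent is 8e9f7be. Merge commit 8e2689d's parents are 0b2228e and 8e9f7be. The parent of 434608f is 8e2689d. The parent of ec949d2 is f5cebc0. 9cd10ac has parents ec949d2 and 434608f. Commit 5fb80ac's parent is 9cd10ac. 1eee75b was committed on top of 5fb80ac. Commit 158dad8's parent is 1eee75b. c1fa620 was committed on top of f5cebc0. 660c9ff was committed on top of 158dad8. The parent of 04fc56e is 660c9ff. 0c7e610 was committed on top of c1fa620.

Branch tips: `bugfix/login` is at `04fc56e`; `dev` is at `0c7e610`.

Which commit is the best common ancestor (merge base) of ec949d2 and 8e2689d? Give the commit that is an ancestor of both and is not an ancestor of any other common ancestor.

Ancestors of ec949d2: {04ff32a, ec949d2, f5cebc0}.
Ancestors of 8e2689d: {04ff32a, 0b2228e, 8e2689d, 8e9f7be, a5e970a}.
Common ancestors: {04ff32a}.
The only common ancestor is 04ff32a, so it is the merge base.

04ff32a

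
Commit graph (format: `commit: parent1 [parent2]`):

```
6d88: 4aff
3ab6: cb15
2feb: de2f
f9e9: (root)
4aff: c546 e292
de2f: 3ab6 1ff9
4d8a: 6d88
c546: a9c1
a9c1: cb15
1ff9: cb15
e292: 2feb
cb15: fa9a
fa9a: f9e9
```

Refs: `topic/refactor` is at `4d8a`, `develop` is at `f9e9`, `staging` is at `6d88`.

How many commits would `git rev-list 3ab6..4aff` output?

Reachable from 4aff: {1ff9, 2feb, 3ab6, 4aff, a9c1, c546, cb15, de2f, e292, f9e9, fa9a}.
Reachable from 3ab6: {3ab6, cb15, f9e9, fa9a}.
In 4aff's history but not 3ab6's: {1ff9, 2feb, 4aff, a9c1, c546, de2f, e292} — 7 commits.

7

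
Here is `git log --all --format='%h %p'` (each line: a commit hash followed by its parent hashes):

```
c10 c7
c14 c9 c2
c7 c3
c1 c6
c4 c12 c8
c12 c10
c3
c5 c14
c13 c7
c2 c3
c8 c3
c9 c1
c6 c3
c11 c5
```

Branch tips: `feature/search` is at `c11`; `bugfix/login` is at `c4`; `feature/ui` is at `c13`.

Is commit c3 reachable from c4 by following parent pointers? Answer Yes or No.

Yes

Ancestors of c4 (commits reachable by following parents): {c10, c12, c3, c4, c7, c8}.
c3 is in that set, so it is an ancestor of c4.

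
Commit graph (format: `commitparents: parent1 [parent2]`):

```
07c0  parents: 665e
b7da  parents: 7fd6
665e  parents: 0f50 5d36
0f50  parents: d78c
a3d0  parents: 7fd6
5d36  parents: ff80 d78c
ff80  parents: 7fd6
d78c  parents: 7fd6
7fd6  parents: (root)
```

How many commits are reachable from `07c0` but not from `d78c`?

Reachable from 07c0: {07c0, 0f50, 5d36, 665e, 7fd6, d78c, ff80}.
Reachable from d78c: {7fd6, d78c}.
In 07c0's history but not d78c's: {07c0, 0f50, 5d36, 665e, ff80} — 5 commits.

5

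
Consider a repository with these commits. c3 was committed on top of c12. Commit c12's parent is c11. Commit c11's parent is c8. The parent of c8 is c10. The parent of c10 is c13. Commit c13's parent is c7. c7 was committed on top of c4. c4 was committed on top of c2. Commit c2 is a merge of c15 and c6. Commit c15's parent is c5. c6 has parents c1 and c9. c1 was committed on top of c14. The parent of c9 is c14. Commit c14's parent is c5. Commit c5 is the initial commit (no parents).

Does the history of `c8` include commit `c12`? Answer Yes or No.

No

Ancestors of c8: {c1, c10, c13, c14, c15, c2, c4, c5, c6, c7, c8, c9}.
c12 is not in that set, so it is not an ancestor of c8.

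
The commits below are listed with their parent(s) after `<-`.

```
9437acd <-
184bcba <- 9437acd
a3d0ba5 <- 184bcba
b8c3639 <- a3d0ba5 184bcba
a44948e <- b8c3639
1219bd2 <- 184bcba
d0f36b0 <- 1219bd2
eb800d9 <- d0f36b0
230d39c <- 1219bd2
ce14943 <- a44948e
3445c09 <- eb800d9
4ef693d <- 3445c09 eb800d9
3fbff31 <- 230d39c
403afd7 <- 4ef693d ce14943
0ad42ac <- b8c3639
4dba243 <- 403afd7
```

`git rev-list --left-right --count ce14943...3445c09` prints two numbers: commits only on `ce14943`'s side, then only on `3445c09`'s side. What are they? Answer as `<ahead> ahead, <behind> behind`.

Reachable from ce14943: {184bcba, 9437acd, a3d0ba5, a44948e, b8c3639, ce14943}.
Reachable from 3445c09: {1219bd2, 184bcba, 3445c09, 9437acd, d0f36b0, eb800d9}.
Only in ce14943's history (ahead): {a3d0ba5, a44948e, b8c3639, ce14943} — 4.
Only in 3445c09's history (behind): {1219bd2, 3445c09, d0f36b0, eb800d9} — 4.

4 ahead, 4 behind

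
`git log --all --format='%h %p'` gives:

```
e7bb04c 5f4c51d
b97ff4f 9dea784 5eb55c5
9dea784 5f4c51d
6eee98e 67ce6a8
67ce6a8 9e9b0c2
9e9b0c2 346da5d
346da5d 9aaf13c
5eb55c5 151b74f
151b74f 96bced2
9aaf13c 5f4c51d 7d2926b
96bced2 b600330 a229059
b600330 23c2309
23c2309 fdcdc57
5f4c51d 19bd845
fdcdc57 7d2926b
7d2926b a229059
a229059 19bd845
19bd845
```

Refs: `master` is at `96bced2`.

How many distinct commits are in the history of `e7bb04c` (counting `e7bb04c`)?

Walking parent pointers from e7bb04c: reachable set = {19bd845, 5f4c51d, e7bb04c}.
That is 3 commits.

3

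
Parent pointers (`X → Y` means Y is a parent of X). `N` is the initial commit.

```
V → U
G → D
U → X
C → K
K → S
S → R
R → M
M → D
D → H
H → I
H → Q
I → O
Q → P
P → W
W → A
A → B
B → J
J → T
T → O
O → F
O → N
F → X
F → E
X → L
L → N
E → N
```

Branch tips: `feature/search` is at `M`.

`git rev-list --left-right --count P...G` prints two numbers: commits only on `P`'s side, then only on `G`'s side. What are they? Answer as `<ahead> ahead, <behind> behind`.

Reachable from P: {A, B, E, F, J, L, N, O, P, T, W, X}.
Reachable from G: {A, B, D, E, F, G, H, I, J, L, N, O, P, Q, T, W, X}.
Only in P's history (ahead): {} — 0.
Only in G's history (behind): {D, G, H, I, Q} — 5.

0 ahead, 5 behind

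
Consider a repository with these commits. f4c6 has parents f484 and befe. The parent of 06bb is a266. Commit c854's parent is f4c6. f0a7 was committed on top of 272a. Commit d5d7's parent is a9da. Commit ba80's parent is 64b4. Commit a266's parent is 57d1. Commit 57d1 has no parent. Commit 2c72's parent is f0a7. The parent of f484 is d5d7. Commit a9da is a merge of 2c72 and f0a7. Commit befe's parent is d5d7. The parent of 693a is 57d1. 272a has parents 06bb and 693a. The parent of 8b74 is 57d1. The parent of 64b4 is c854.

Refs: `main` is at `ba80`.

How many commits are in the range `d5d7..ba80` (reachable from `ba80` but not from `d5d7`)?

Reachable from ba80: {06bb, 272a, 2c72, 57d1, 64b4, 693a, a266, a9da, ba80, befe, c854, d5d7, f0a7, f484, f4c6}.
Reachable from d5d7: {06bb, 272a, 2c72, 57d1, 693a, a266, a9da, d5d7, f0a7}.
In ba80's history but not d5d7's: {64b4, ba80, befe, c854, f484, f4c6} — 6 commits.

6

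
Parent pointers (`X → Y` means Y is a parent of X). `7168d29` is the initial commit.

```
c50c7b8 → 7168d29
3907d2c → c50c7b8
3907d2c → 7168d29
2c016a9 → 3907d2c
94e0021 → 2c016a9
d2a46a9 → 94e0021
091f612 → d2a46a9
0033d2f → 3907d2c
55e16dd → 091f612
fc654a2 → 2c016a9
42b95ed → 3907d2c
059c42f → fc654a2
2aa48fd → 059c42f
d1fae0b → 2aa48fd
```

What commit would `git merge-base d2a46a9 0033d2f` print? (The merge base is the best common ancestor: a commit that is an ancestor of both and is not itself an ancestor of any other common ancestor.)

Ancestors of d2a46a9: {2c016a9, 3907d2c, 7168d29, 94e0021, c50c7b8, d2a46a9}.
Ancestors of 0033d2f: {0033d2f, 3907d2c, 7168d29, c50c7b8}.
Common ancestors: {3907d2c, 7168d29, c50c7b8}.
Among these, 3907d2c is not an ancestor of any other common ancestor — it is the merge base.

3907d2c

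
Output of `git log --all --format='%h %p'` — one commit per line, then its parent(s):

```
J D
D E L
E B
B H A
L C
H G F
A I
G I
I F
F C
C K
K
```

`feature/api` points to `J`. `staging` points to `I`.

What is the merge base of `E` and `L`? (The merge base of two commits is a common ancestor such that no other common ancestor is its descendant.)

C

Ancestors of E: {A, B, C, E, F, G, H, I, K}.
Ancestors of L: {C, K, L}.
Common ancestors: {C, K}.
Among these, C is not an ancestor of any other common ancestor — it is the merge base.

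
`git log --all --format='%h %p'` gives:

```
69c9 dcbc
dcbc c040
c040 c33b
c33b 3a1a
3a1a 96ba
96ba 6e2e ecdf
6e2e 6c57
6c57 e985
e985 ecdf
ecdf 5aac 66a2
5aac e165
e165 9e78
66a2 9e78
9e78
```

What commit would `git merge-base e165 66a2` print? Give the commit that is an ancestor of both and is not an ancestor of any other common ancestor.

Ancestors of e165: {9e78, e165}.
Ancestors of 66a2: {66a2, 9e78}.
Common ancestors: {9e78}.
The only common ancestor is 9e78, so it is the merge base.

9e78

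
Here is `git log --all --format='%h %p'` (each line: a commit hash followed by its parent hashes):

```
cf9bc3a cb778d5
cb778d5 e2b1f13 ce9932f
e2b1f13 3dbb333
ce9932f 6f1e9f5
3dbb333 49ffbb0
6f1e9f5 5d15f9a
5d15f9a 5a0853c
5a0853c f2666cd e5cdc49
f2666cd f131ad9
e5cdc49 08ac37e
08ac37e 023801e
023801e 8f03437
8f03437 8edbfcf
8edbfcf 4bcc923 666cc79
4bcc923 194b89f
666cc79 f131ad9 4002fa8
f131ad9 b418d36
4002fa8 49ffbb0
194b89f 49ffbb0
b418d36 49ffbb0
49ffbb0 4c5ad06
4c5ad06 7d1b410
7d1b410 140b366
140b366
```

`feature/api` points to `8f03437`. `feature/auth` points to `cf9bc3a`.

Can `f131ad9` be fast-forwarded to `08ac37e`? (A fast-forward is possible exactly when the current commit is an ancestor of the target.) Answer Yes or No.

Yes

A fast-forward from f131ad9 to 08ac37e is possible iff f131ad9 is an ancestor of 08ac37e.
Ancestors of 08ac37e: {023801e, 08ac37e, 140b366, 194b89f, 4002fa8, 49ffbb0, 4bcc923, 4c5ad06, 666cc79, 7d1b410, 8edbfcf, 8f03437, b418d36, f131ad9}.
f131ad9 is among them, so fast-forward is possible.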